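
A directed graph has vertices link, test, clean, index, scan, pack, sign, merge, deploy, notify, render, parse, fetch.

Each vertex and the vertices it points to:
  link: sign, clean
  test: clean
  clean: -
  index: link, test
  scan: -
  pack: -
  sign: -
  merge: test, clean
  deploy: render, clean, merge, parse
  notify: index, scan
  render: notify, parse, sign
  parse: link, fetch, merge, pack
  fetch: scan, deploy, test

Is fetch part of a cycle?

Yes

fetch is on a cycle iff fetch can reach itself via ≥1 edge.
fetch → deploy → parse → fetch — yes.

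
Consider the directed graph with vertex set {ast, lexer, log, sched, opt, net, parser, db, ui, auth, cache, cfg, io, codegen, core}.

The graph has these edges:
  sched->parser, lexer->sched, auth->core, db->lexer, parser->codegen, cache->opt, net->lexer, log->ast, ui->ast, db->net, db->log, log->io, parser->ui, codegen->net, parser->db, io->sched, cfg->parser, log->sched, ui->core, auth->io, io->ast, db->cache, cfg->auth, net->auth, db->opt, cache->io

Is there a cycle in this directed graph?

Yes

DFS with white/gray/black marking, starting from net:
net gray
  lexer gray
    sched gray
      parser gray
        db gray
          db→net: net is gray → back edge
Back edge found, so a cycle exists: net → lexer → sched → parser → db → net.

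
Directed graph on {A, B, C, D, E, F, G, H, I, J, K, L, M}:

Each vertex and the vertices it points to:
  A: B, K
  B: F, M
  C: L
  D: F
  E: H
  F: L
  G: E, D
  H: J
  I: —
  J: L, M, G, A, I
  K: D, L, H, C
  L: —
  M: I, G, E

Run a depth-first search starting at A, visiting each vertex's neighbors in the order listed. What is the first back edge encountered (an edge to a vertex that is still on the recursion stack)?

J->M

DFS from A (visiting each vertex's neighbors in the order listed); mark gray on enter, black on exit:
A gray
  B gray
    F gray
      L gray
      L black
    F black
    M gray
      I gray
      I black
      G gray
        E gray
          H gray
            J gray
              J→L: L black — skip
              J→M: M is gray → back edge
First back edge: J → M.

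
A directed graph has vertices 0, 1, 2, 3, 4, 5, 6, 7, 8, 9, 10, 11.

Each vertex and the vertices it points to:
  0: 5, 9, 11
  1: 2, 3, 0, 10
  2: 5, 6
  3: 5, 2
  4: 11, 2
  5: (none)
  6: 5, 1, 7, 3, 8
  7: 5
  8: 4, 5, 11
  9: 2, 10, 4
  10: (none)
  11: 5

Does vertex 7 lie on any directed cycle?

No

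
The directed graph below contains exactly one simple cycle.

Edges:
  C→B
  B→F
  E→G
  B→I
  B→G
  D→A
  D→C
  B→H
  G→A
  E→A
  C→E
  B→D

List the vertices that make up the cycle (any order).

DFS with gray/black marking from C:
C gray
  E gray
    A gray
    A black
    G gray
      G→A: A black — skip
    G black
  E black
  B gray
    H gray
    H black
    F gray
    F black
    I gray
    I black
    B→G: G black — skip
    D gray
      D→A: A black — skip
      D→C: C is gray → back edge
Back edge closes the cycle C → B → D → C; its vertices are {B, C, D}.

B, C, D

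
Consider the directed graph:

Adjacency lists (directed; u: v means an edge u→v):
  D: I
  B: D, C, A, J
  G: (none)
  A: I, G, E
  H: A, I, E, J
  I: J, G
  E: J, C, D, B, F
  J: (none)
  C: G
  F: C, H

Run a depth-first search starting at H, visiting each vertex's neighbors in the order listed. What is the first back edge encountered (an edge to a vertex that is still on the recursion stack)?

DFS from H (visiting each vertex's neighbors in the order listed); mark gray on enter, black on exit:
H gray
  A gray
    I gray
      J gray
      J black
      G gray
      G black
    I black
    A→G: G black — skip
    E gray
      E→J: J black — skip
      C gray
        C→G: G black — skip
      C black
      D gray
        D→I: I black — skip
      D black
      B gray
        B→D: D black — skip
        B→C: C black — skip
        B→A: A is gray → back edge
First back edge: B → A.

B->A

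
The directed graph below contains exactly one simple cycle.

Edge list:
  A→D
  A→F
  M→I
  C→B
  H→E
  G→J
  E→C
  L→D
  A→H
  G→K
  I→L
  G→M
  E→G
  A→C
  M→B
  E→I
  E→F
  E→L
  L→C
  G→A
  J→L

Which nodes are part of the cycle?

A, E, G, H

DFS with gray/black marking from E:
E gray
  L gray
    C gray
      B gray
      B black
    C black
    D gray
    D black
  L black
  F gray
  F black
  E→C: C black — skip
  G gray
    A gray
      A→C: C black — skip
      A→D: D black — skip
      A→F: F black — skip
      H gray
        H→E: E is gray → back edge
Back edge closes the cycle E → G → A → H → E; its vertices are {A, E, G, H}.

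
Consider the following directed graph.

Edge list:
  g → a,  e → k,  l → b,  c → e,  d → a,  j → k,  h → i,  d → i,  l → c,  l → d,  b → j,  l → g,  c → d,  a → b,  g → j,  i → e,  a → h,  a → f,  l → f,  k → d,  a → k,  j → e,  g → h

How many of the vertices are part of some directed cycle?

8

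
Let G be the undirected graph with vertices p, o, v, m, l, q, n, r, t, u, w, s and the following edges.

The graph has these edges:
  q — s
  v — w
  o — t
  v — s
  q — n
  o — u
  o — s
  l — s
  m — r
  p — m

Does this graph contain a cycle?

No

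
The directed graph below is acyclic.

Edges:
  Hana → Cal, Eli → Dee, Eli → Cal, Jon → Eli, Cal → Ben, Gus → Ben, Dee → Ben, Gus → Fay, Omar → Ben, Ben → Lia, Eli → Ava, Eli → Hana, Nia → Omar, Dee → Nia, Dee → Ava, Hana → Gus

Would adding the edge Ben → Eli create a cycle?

Adding Ben→Eli creates a cycle iff Eli can already reach Ben.
Path from Eli: Eli → Dee → Ben.
So Eli → … → Ben → Eli is a cycle.

Yes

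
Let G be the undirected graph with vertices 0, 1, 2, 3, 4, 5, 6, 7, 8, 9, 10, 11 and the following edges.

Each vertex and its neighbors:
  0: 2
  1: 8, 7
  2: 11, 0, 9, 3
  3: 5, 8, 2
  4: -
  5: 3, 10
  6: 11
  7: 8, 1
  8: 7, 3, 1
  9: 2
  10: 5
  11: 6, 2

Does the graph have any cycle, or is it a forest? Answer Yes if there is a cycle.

Yes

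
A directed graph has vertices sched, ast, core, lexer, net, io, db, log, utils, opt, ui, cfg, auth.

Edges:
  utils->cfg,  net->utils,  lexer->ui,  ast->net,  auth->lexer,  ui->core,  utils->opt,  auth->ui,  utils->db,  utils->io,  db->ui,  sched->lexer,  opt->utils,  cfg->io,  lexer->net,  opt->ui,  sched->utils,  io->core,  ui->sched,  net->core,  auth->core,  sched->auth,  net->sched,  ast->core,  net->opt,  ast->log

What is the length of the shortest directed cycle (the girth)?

2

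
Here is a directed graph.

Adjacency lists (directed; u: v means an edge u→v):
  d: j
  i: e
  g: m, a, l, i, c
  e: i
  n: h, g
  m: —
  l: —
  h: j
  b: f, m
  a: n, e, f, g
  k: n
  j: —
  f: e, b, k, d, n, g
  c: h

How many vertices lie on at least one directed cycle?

A vertex is on a directed cycle iff it belongs to a strongly connected component of size ≥ 2 (or has a self-loop).
The vertices on cycles are {a, b, e, f, g, i, k, n} — 8 in total.

8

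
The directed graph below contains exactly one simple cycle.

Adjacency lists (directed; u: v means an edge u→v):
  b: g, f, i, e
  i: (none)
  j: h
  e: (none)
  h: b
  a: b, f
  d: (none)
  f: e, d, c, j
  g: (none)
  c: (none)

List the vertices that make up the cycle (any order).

b, f, h, j

DFS with gray/black marking from b:
b gray
  g gray
  g black
  f gray
    e gray
    e black
    d gray
    d black
    c gray
    c black
    j gray
      h gray
        h→b: b is gray → back edge
Back edge closes the cycle b → f → j → h → b; its vertices are {b, f, h, j}.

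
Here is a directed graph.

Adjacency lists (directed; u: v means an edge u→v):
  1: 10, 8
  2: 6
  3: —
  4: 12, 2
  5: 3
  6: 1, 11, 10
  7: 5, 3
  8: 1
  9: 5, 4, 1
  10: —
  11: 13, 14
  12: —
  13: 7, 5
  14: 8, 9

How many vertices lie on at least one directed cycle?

A vertex is on a directed cycle iff it belongs to a strongly connected component of size ≥ 2 (or has a self-loop).
The vertices on cycles are {1, 2, 4, 6, 8, 9, 11, 14} — 8 in total.

8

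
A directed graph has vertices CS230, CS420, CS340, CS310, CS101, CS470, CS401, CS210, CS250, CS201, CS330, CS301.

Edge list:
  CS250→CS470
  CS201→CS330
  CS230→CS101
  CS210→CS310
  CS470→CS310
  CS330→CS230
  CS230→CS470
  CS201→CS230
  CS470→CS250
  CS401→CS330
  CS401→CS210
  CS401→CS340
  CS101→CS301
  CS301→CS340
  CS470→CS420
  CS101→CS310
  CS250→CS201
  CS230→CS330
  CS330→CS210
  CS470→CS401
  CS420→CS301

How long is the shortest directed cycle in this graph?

2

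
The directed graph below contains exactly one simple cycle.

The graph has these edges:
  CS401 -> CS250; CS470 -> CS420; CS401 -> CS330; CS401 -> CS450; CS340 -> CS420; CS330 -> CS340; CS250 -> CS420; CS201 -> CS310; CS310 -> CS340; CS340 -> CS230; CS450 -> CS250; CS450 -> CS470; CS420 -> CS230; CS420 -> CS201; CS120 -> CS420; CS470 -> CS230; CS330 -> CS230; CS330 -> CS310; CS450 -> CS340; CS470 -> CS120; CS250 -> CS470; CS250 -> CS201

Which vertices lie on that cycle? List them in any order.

DFS with gray/black marking from CS310:
CS310 gray
  CS340 gray
    CS420 gray
      CS230 gray
      CS230 black
      CS201 gray
        CS201→CS310: CS310 is gray → back edge
Back edge closes the cycle CS310 → CS340 → CS420 → CS201 → CS310; its vertices are {CS201, CS310, CS340, CS420}.

CS201, CS310, CS340, CS420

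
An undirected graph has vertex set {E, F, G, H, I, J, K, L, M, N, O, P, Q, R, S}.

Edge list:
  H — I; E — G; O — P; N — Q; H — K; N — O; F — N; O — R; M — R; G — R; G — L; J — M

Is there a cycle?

No

DFS, tracking each vertex's parent; an edge to a visited non-parent vertex closes a cycle.
Start from N:
visit N (parent –)
  visit Q (parent N)
    Q–N: parent, skip
  visit O (parent N)
    visit P (parent O)
      P–O: parent, skip
    O–N: parent, skip
    visit R (parent O)
      visit M (parent R)
        visit J (parent M)
          J–M: parent, skip
        M–R: parent, skip
      visit G (parent R)
        visit E (parent G)
          E–G: parent, skip
        visit L (parent G)
          L–G: parent, skip
        G–R: parent, skip
      R–O: parent, skip
  visit F (parent N)
    F–N: parent, skip
visit H (parent –)
  visit I (parent H)
    I–H: parent, skip
  visit K (parent H)
    K–H: parent, skip
visit S (parent –)
No non-parent visited neighbor found — the graph is a forest.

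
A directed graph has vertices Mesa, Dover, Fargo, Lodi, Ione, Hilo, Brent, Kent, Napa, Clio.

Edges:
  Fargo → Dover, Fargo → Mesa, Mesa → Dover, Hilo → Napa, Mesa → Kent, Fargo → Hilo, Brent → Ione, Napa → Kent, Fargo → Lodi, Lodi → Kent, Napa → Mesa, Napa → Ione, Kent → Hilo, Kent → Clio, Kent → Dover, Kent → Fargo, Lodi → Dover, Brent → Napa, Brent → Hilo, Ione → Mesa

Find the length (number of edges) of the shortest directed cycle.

For each vertex v, BFS finds the shortest path from v back to v.
The shortest such closed walk is Napa → Kent → Hilo → Napa, length 3.

3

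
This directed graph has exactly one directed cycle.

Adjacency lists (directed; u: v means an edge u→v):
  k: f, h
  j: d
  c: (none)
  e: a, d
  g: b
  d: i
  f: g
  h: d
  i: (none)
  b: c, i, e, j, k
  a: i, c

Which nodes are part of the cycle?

DFS with gray/black marking from b:
b gray
  c gray
  c black
  i gray
  i black
  e gray
    a gray
      a→i: i black — skip
      a→c: c black — skip
    a black
    d gray
      d→i: i black — skip
    d black
  e black
  j gray
    j→d: d black — skip
  j black
  k gray
    f gray
      g gray
        g→b: b is gray → back edge
Back edge closes the cycle b → k → f → g → b; its vertices are {b, f, g, k}.

b, f, g, k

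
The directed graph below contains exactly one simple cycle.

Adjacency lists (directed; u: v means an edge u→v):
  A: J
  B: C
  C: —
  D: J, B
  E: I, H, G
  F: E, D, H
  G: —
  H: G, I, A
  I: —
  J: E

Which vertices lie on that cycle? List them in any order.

DFS with gray/black marking from E:
E gray
  I gray
  I black
  H gray
    G gray
    G black
    H→I: I black — skip
    A gray
      J gray
        J→E: E is gray → back edge
Back edge closes the cycle E → H → A → J → E; its vertices are {A, E, H, J}.

A, E, H, J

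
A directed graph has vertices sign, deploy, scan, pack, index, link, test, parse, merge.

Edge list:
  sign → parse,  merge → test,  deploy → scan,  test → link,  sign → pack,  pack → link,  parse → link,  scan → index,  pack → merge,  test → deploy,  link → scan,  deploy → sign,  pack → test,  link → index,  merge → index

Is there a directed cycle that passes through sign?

sign is on a cycle iff sign can reach itself via ≥1 edge.
sign → pack → test → deploy → sign — yes.

Yes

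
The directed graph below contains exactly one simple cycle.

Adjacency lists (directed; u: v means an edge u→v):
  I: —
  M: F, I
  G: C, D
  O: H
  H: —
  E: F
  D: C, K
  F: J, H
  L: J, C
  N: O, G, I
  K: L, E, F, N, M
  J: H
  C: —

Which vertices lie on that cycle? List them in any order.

DFS with gray/black marking from K:
K gray
  L gray
    J gray
      H gray
      H black
    J black
    C gray
    C black
  L black
  E gray
    F gray
      F→J: J black — skip
      F→H: H black — skip
    F black
  E black
  K→F: F black — skip
  N gray
    O gray
      O→H: H black — skip
    O black
    G gray
      G→C: C black — skip
      D gray
        D→C: C black — skip
        D→K: K is gray → back edge
Back edge closes the cycle K → N → G → D → K; its vertices are {D, G, K, N}.

D, G, K, N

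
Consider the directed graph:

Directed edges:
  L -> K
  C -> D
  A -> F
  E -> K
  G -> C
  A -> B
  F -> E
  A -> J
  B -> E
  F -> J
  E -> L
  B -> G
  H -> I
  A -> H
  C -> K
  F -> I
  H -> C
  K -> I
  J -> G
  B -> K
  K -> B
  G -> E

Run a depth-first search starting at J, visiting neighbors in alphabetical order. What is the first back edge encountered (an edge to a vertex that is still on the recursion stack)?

E→K

DFS from J (visiting neighbors in alphabetical order); mark gray on enter, black on exit:
J gray
  G gray
    C gray
      D gray
      D black
      K gray
        B gray
          E gray
            E→K: K is gray → back edge
First back edge: E → K.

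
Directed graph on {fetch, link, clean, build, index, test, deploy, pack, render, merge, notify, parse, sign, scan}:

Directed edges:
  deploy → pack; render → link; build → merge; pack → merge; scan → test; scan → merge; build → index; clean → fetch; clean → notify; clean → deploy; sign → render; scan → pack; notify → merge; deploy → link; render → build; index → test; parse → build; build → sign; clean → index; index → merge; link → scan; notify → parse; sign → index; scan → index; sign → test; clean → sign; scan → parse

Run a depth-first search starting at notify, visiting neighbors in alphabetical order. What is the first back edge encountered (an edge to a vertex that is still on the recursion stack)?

render→build

DFS from notify (visiting neighbors in alphabetical order); mark gray on enter, black on exit:
notify gray
  merge gray
  merge black
  parse gray
    build gray
      index gray
        index→merge: merge black — skip
        test gray
        test black
      index black
      build→merge: merge black — skip
      sign gray
        sign→index: index black — skip
        render gray
          render→build: build is gray → back edge
First back edge: render → build.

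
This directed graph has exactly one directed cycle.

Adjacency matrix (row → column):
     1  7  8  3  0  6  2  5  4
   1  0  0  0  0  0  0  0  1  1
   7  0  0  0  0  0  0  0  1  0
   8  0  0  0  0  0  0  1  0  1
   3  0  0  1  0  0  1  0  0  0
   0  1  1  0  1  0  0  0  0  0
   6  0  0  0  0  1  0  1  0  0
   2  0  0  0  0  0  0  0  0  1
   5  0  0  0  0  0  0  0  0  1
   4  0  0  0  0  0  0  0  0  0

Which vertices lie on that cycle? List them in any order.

DFS with gray/black marking from 0:
0 gray
  1 gray
    4 gray
    4 black
    5 gray
      5→4: 4 black — skip
    5 black
  1 black
  3 gray
    6 gray
      2 gray
        2→4: 4 black — skip
      2 black
      6→0: 0 is gray → back edge
Back edge closes the cycle 0 → 3 → 6 → 0; its vertices are {0, 3, 6}.

0, 3, 6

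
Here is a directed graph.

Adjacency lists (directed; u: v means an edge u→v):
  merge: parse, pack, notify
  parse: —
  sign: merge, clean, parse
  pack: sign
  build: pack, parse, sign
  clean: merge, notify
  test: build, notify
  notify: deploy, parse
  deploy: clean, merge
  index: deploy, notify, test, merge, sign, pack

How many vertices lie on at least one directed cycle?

A vertex is on a directed cycle iff it belongs to a strongly connected component of size ≥ 2 (or has a self-loop).
The vertices on cycles are {pack, sign, clean, merge, deploy, notify} — 6 in total.

6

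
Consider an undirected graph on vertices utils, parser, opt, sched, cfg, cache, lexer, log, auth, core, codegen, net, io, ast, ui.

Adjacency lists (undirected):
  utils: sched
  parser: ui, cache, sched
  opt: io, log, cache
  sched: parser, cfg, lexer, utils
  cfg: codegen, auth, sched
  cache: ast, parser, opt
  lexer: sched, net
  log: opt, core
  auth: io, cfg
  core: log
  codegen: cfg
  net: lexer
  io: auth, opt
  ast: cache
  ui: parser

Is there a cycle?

DFS, tracking each vertex's parent; an edge to a visited non-parent vertex closes a cycle.
Start from ast:
visit ast (parent –)
  visit cache (parent ast)
    cache–ast: parent, skip
    visit parser (parent cache)
      visit ui (parent parser)
        ui–parser: parent, skip
      parser–cache: parent, skip
      visit sched (parent parser)
        sched–parser: parent, skip
        visit cfg (parent sched)
          visit codegen (parent cfg)
            codegen–cfg: parent, skip
          visit auth (parent cfg)
            visit io (parent auth)
              io–auth: parent, skip
              visit opt (parent io)
                opt–io: parent, skip
                visit log (parent opt)
                  log–opt: parent, skip
                  visit core (parent log)
                    core–log: parent, skip
                opt–cache: cache visited and ≠ parent → cycle
Cycle: cache – parser – sched – cfg – auth – io – opt – cache.

Yes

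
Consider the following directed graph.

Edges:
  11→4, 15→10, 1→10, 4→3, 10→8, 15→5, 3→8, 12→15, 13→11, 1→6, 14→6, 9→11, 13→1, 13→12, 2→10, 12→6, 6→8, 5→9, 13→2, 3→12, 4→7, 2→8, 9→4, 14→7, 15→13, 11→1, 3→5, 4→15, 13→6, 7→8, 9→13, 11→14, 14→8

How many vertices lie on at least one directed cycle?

8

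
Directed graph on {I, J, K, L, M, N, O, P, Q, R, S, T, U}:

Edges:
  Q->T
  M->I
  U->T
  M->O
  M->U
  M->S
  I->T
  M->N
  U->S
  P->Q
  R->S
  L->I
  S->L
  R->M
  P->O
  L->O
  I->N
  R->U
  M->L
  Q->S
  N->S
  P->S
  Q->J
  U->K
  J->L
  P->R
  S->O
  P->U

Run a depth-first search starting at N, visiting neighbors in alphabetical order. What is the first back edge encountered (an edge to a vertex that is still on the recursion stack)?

DFS from N (visiting neighbors in alphabetical order); mark gray on enter, black on exit:
N gray
  S gray
    L gray
      I gray
        I→N: N is gray → back edge
First back edge: I → N.

I→N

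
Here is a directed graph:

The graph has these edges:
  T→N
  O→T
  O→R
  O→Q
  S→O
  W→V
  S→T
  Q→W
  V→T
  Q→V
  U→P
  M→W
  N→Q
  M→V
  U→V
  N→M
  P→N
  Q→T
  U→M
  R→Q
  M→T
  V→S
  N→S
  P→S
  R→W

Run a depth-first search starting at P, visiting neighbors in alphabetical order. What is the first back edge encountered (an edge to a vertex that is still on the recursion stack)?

T->N

DFS from P (visiting neighbors in alphabetical order); mark gray on enter, black on exit:
P gray
  N gray
    M gray
      T gray
        T→N: N is gray → back edge
First back edge: T → N.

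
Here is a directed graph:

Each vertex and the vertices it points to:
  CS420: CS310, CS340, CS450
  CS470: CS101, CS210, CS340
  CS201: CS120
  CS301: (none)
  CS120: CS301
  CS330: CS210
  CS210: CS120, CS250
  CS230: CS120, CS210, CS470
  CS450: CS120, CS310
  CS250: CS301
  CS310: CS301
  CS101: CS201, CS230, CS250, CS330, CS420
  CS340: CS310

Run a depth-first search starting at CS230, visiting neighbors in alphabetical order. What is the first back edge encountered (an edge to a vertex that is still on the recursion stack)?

CS101->CS230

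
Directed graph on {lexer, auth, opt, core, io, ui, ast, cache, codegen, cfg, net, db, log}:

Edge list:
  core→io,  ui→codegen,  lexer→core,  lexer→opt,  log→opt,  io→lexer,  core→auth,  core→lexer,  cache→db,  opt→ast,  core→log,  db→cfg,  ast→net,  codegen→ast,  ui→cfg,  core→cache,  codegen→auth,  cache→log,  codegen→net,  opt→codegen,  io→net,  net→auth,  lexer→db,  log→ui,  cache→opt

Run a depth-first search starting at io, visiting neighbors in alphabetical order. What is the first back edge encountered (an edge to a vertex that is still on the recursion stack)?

DFS from io (visiting neighbors in alphabetical order); mark gray on enter, black on exit:
io gray
  lexer gray
    core gray
      auth gray
      auth black
      cache gray
        db gray
          cfg gray
          cfg black
        db black
        log gray
          opt gray
            ast gray
              net gray
                net→auth: auth black — skip
              net black
            ast black
            codegen gray
              codegen→ast: ast black — skip
              codegen→auth: auth black — skip
              codegen→net: net black — skip
            codegen black
          opt black
          ui gray
            ui→cfg: cfg black — skip
            ui→codegen: codegen black — skip
          ui black
        log black
        cache→opt: opt black — skip
      cache black
      core→io: io is gray → back edge
First back edge: core → io.

core→io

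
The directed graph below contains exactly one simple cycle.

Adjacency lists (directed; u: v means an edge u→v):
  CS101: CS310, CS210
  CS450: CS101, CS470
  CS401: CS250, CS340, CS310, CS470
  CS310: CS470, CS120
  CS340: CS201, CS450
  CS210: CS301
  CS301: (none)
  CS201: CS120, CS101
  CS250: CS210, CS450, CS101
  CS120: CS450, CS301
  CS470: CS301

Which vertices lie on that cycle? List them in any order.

DFS with gray/black marking from CS310:
CS310 gray
  CS470 gray
    CS301 gray
    CS301 black
  CS470 black
  CS120 gray
    CS450 gray
      CS101 gray
        CS101→CS310: CS310 is gray → back edge
Back edge closes the cycle CS310 → CS120 → CS450 → CS101 → CS310; its vertices are {CS101, CS120, CS310, CS450}.

CS101, CS120, CS310, CS450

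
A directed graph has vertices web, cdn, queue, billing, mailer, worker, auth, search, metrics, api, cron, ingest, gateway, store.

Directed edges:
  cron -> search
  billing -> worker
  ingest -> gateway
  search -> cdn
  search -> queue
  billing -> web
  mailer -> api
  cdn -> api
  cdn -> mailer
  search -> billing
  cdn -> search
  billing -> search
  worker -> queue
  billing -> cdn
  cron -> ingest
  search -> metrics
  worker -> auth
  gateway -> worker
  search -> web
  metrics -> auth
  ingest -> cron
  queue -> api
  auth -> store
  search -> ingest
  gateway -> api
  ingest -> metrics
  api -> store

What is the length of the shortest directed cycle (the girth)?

2

For each vertex v, BFS finds the shortest path from v back to v.
The shortest such closed walk is search → billing → search, length 2.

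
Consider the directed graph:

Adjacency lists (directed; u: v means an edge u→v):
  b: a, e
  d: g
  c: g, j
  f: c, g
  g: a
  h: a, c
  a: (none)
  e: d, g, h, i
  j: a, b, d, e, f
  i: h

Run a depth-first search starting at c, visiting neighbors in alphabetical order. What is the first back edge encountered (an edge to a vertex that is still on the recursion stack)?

DFS from c (visiting neighbors in alphabetical order); mark gray on enter, black on exit:
c gray
  g gray
    a gray
    a black
  g black
  j gray
    j→a: a black — skip
    b gray
      b→a: a black — skip
      e gray
        d gray
          d→g: g black — skip
        d black
        e→g: g black — skip
        h gray
          h→a: a black — skip
          h→c: c is gray → back edge
First back edge: h → c.

h→c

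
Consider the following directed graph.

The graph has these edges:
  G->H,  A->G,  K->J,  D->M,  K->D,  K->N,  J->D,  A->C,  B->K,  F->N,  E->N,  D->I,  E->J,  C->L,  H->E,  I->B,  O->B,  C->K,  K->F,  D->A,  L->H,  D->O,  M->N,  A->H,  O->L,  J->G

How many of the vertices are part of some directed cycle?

12

A vertex is on a directed cycle iff it belongs to a strongly connected component of size ≥ 2 (or has a self-loop).
The vertices on cycles are {A, B, C, D, E, G, H, I, J, K, L, O} — 12 in total.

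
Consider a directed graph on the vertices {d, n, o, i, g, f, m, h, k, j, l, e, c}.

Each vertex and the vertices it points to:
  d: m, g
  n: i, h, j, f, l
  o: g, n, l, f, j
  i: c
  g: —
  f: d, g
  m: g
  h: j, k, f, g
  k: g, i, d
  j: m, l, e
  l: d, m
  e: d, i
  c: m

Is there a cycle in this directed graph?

No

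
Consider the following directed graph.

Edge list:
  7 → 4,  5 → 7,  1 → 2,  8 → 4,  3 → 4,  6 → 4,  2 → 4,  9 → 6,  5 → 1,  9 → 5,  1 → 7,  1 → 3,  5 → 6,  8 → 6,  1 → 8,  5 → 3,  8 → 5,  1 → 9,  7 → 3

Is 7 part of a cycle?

No

7 lies on a cycle iff there is a path from 7 back to itself.
Exploring from 7, it never reaches itself; equivalently, its strongly connected component is a singleton.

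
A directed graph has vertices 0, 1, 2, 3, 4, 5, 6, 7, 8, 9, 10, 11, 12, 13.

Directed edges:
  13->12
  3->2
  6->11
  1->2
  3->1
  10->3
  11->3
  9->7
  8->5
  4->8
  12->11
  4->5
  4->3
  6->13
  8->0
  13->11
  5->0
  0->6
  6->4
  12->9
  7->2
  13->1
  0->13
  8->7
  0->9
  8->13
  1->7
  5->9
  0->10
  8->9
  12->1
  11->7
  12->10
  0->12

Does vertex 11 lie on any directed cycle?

11 lies on a cycle iff there is a path from 11 back to itself.
Exploring from 11, it never reaches itself; equivalently, its strongly connected component is a singleton.

No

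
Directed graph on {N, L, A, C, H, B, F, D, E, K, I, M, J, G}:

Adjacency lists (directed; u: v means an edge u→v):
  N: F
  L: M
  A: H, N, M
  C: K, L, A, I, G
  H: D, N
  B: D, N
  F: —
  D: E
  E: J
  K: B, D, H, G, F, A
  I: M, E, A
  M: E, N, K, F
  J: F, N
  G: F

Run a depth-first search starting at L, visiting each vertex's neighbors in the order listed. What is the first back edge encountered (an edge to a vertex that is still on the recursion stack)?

A→M

DFS from L (visiting each vertex's neighbors in the order listed); mark gray on enter, black on exit:
L gray
  M gray
    E gray
      J gray
        F gray
        F black
        N gray
          N→F: F black — skip
        N black
      J black
    E black
    M→N: N black — skip
    K gray
      B gray
        D gray
          D→E: E black — skip
        D black
        B→N: N black — skip
      B black
      K→D: D black — skip
      H gray
        H→D: D black — skip
        H→N: N black — skip
      H black
      G gray
        G→F: F black — skip
      G black
      K→F: F black — skip
      A gray
        A→H: H black — skip
        A→N: N black — skip
        A→M: M is gray → back edge
First back edge: A → M.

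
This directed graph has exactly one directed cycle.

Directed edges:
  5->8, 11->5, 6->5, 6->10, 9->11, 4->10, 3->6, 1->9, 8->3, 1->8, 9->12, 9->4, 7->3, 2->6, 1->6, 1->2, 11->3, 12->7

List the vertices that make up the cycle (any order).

DFS with gray/black marking from 8:
8 gray
  3 gray
    6 gray
      10 gray
      10 black
      5 gray
        5→8: 8 is gray → back edge
Back edge closes the cycle 8 → 3 → 6 → 5 → 8; its vertices are {3, 5, 6, 8}.

3, 5, 6, 8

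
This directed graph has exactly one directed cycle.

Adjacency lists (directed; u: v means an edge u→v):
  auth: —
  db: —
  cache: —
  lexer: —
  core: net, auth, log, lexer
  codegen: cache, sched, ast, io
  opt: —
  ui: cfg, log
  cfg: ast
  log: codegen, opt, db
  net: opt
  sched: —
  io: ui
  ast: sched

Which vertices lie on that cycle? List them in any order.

io, ui, log, codegen

DFS with gray/black marking from log:
log gray
  codegen gray
    cache gray
    cache black
    sched gray
    sched black
    ast gray
      ast→sched: sched black — skip
    ast black
    io gray
      ui gray
        cfg gray
          cfg→ast: ast black — skip
        cfg black
        ui→log: log is gray → back edge
Back edge closes the cycle log → codegen → io → ui → log; its vertices are {io, ui, log, codegen}.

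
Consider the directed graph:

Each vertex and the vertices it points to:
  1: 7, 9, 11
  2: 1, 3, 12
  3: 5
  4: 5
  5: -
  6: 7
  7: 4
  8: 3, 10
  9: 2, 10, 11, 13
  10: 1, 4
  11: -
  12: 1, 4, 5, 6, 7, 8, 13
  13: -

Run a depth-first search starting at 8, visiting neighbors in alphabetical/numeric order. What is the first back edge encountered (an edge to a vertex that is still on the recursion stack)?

2->1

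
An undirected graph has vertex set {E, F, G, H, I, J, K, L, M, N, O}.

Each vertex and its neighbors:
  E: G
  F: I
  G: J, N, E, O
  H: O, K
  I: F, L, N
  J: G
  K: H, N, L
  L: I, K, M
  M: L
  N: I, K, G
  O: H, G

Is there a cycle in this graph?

DFS, tracking each vertex's parent; an edge to a visited non-parent vertex closes a cycle.
Start from L:
visit L (parent –)
  visit I (parent L)
    visit F (parent I)
      F–I: parent, skip
    I–L: parent, skip
    visit N (parent I)
      N–I: parent, skip
      visit K (parent N)
        visit H (parent K)
          visit O (parent H)
            O–H: parent, skip
            visit G (parent O)
              visit J (parent G)
                J–G: parent, skip
              G–N: N visited and ≠ parent → cycle
Cycle: N – K – H – O – G – N.

Yes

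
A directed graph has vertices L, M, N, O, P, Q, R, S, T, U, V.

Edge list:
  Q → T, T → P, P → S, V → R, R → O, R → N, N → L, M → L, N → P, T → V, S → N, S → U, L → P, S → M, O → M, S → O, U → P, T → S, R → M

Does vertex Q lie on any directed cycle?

Q lies on a cycle iff there is a path from Q back to itself.
Exploring from Q, it never reaches itself; equivalently, its strongly connected component is a singleton.

No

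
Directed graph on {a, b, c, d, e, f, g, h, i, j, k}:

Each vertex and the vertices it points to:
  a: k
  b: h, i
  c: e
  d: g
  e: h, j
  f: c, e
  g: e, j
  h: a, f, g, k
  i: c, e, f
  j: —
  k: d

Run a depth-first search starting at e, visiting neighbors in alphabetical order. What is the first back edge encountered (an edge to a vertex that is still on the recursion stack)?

g→e

DFS from e (visiting neighbors in alphabetical order); mark gray on enter, black on exit:
e gray
  h gray
    a gray
      k gray
        d gray
          g gray
            g→e: e is gray → back edge
First back edge: g → e.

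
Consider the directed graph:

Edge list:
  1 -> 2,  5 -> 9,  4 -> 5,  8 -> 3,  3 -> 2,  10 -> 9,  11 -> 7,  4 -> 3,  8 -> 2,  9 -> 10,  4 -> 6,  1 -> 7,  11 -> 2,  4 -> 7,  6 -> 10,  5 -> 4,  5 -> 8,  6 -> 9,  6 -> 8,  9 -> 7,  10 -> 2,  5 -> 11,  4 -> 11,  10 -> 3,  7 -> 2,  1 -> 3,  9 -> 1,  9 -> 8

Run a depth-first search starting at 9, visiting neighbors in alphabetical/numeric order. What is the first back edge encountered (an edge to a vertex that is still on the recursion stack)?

10->9

DFS from 9 (visiting neighbors in alphabetical/numeric order); mark gray on enter, black on exit:
9 gray
  1 gray
    2 gray
    2 black
    3 gray
      3→2: 2 black — skip
    3 black
    7 gray
      7→2: 2 black — skip
    7 black
  1 black
  9→7: 7 black — skip
  8 gray
    8→2: 2 black — skip
    8→3: 3 black — skip
  8 black
  10 gray
    10→2: 2 black — skip
    10→3: 3 black — skip
    10→9: 9 is gray → back edge
First back edge: 10 → 9.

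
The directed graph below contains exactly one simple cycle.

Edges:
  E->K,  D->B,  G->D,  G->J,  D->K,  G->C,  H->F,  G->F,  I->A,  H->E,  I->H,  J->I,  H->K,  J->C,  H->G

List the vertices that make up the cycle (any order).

G, H, I, J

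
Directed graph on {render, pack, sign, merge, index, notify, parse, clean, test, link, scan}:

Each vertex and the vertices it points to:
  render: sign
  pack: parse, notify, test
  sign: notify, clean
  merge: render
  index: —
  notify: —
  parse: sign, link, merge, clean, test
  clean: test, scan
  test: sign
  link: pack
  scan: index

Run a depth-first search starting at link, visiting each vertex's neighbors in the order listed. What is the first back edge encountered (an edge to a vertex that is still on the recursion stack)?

test→sign

DFS from link (visiting each vertex's neighbors in the order listed); mark gray on enter, black on exit:
link gray
  pack gray
    parse gray
      sign gray
        notify gray
        notify black
        clean gray
          test gray
            test→sign: sign is gray → back edge
First back edge: test → sign.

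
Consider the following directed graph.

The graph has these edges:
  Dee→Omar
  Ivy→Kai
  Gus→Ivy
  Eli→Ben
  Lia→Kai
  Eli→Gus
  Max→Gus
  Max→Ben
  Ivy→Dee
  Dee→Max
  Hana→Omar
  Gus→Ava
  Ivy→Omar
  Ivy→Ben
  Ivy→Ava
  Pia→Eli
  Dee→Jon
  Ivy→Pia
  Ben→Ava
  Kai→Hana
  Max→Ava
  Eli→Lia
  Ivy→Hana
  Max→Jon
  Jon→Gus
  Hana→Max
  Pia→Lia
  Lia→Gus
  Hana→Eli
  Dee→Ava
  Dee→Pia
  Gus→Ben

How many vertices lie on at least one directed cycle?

A vertex is on a directed cycle iff it belongs to a strongly connected component of size ≥ 2 (or has a self-loop).
The vertices on cycles are {Dee, Eli, Gus, Ivy, Jon, Kai, Lia, Max, Pia, Hana} — 10 in total.

10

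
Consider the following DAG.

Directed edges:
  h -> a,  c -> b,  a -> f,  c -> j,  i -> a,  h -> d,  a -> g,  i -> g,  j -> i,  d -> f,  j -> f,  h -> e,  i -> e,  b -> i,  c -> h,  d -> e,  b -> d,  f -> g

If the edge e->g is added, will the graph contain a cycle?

No

Adding e→g creates a cycle iff g can already reach e.
Explore from g: no path reaches e. The graph stays acyclic.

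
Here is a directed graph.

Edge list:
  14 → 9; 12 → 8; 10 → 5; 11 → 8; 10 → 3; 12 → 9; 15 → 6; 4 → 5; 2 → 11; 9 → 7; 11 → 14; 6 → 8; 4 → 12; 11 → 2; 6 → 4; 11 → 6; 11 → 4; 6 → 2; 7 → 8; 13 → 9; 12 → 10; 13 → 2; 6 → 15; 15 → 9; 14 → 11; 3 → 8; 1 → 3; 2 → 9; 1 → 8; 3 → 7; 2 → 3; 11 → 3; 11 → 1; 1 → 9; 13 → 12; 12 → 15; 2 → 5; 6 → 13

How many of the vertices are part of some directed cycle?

A vertex is on a directed cycle iff it belongs to a strongly connected component of size ≥ 2 (or has a self-loop).
The vertices on cycles are {2, 4, 6, 11, 12, 13, 14, 15} — 8 in total.

8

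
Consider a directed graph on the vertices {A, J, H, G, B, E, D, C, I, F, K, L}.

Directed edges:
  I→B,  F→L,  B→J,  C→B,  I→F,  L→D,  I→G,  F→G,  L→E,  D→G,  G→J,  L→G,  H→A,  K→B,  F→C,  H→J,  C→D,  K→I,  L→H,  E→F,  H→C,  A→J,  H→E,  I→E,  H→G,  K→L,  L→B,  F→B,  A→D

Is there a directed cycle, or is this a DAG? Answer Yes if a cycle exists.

DFS with white/gray/black marking, starting from I:
I gray
  E gray
    F gray
      G gray
        J gray
        J black
      G black
      B gray
        B→J: J black — skip
      B black
      C gray
        D gray
          D→G: G black — skip
        D black
        C→B: B black — skip
      C black
      L gray
        L→G: G black — skip
        L→E: E is gray → back edge
Back edge found, so a cycle exists: E → F → L → E.

Yes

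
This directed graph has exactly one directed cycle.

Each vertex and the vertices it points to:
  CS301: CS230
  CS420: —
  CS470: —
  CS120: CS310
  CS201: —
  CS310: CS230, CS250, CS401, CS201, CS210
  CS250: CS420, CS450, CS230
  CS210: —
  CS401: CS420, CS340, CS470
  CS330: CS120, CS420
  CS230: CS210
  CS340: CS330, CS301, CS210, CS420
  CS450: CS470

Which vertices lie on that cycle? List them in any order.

DFS with gray/black marking from CS310:
CS310 gray
  CS230 gray
    CS210 gray
    CS210 black
  CS230 black
  CS250 gray
    CS420 gray
    CS420 black
    CS450 gray
      CS470 gray
      CS470 black
    CS450 black
    CS250→CS230: CS230 black — skip
  CS250 black
  CS401 gray
    CS401→CS420: CS420 black — skip
    CS340 gray
      CS330 gray
        CS120 gray
          CS120→CS310: CS310 is gray → back edge
Back edge closes the cycle CS310 → CS401 → CS340 → CS330 → CS120 → CS310; its vertices are {CS120, CS310, CS330, CS340, CS401}.

CS120, CS310, CS330, CS340, CS401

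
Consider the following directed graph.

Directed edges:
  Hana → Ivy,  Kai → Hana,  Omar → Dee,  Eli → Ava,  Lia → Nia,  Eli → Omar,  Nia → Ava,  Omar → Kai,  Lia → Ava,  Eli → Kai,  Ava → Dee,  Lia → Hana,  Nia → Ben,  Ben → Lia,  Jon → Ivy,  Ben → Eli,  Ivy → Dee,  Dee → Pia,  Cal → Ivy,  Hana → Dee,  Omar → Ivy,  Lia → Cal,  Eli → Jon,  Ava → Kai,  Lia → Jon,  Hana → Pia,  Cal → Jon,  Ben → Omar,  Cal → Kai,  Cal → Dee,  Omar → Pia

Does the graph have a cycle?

Yes

DFS with white/gray/black marking, starting from Kai:
Kai gray
  Hana gray
    Pia gray
    Pia black
    Ivy gray
      Dee gray
        Dee→Pia: Pia black — skip
      Dee black
    Ivy black
    Hana→Dee: Dee black — skip
  Hana black
Kai black
Cal gray
  Cal→Ivy: Ivy black — skip
  Cal→Kai: Kai black — skip
  Jon gray
    Jon→Ivy: Ivy black — skip
  Jon black
  Cal→Dee: Dee black — skip
Cal black
Nia gray
  Ava gray
    Ava→Dee: Dee black — skip
    Ava→Kai: Kai black — skip
  Ava black
  Ben gray
    Omar gray
      Omar→Pia: Pia black — skip
      Omar→Kai: Kai black — skip
      Omar→Dee: Dee black — skip
      Omar→Ivy: Ivy black — skip
    Omar black
    Eli gray
      Eli→Jon: Jon black — skip
      Eli→Kai: Kai black — skip
      Eli→Omar: Omar black — skip
      Eli→Ava: Ava black — skip
    Eli black
    Lia gray
      Lia→Jon: Jon black — skip
      Lia→Hana: Hana black — skip
      Lia→Cal: Cal black — skip
      Lia→Ava: Ava black — skip
      Lia→Nia: Nia is gray → back edge
Back edge found, so a cycle exists: Nia → Ben → Lia → Nia.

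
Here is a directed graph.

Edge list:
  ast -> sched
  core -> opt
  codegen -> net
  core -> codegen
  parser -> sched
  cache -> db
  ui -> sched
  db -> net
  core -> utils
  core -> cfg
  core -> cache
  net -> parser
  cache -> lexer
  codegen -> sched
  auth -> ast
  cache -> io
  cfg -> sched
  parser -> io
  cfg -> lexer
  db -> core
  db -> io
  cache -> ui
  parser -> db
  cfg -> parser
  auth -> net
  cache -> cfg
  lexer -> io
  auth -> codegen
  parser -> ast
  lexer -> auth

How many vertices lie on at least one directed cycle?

9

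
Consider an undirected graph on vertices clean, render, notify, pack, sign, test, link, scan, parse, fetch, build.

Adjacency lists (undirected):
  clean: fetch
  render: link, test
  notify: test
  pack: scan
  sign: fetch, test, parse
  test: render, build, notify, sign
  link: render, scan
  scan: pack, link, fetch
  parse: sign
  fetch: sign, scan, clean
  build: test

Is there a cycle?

DFS, tracking each vertex's parent; an edge to a visited non-parent vertex closes a cycle.
Start from sign:
visit sign (parent –)
  visit fetch (parent sign)
    fetch–sign: parent, skip
    visit scan (parent fetch)
      visit pack (parent scan)
        pack–scan: parent, skip
      visit link (parent scan)
        visit render (parent link)
          render–link: parent, skip
          visit test (parent render)
            test–render: parent, skip
            visit build (parent test)
              build–test: parent, skip
            visit notify (parent test)
              notify–test: parent, skip
            test–sign: sign visited and ≠ parent → cycle
Cycle: sign – fetch – scan – link – render – test – sign.

Yes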